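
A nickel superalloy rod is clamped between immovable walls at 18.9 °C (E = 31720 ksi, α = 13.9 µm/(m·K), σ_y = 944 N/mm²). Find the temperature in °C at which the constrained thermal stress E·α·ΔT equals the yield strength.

329 °C

E = 31720 ksi = 218.7 GPa.
σ_y = 944 N/mm² = 944.0 MPa.
E·α·ΔT = 944.0 MPa ⇒ ΔT = 944.0 / (218.7×10³ × 13.9×10⁻⁶) = 310.5 K.
T = 18.9 + 310.5 = 329.4 °C.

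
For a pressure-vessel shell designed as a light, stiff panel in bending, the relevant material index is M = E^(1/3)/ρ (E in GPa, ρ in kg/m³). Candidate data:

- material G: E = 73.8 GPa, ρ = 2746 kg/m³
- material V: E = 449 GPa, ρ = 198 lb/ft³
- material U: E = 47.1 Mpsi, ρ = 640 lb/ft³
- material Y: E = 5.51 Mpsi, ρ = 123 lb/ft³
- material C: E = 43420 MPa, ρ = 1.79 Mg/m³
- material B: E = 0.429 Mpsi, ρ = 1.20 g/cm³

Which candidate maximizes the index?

In SI units:
  material G: E = 73.80 GPa, ρ = 2746 kg/m³
  material V: E = 449.0 GPa, ρ = 3172 kg/m³
  material U: E = 324.7 GPa, ρ = 10250 kg/m³
  material Y: E = 37.99 GPa, ρ = 1970 kg/m³
  material C: E = 43.42 GPa, ρ = 1790 kg/m³
  material B: E = 2.958 GPa, ρ = 1200 kg/m³
  material V: M = 2.41×10⁻³
  material C: M = 1.96×10⁻³
  material Y: M = 1.71×10⁻³
  material G: M = 1.53×10⁻³
  material B: M = 1.20×10⁻³
  material U: M = 0.670×10⁻³
The maximum is for material V.

material V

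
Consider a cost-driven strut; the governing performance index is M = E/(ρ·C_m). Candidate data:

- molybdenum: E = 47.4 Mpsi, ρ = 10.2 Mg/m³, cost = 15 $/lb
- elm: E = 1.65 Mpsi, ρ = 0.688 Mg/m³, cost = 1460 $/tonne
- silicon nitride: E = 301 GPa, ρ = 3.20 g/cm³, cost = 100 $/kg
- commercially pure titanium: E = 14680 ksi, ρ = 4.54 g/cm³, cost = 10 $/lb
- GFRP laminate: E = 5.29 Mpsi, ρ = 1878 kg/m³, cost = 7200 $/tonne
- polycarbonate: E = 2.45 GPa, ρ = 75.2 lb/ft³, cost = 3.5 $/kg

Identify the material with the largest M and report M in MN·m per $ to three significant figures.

Convert each candidate to consistent units, then evaluate M:
  molybdenum: E = 326.8 GPa, ρ = 10200 kg/m³, cost = 33.07 $/kg
  elm: E = 11.38 GPa, ρ = 688.0 kg/m³, cost = 1.460 $/kg
  silicon nitride: E = 301.0 GPa, ρ = 3200 kg/m³, cost = 100.0 $/kg
  commercially pure titanium: E = 101.2 GPa, ρ = 4540 kg/m³, cost = 22.05 $/kg
  GFRP laminate: E = 36.47 GPa, ρ = 1878 kg/m³, cost = 7.200 $/kg
  polycarbonate: E = 2.450 GPa, ρ = 1205 kg/m³, cost = 3.500 $/kg
  elm: M = 11.3 MN·m per $
  GFRP laminate: M = 2.70 MN·m per $
  commercially pure titanium: M = 1.01 MN·m per $
  molybdenum: M = 0.969 MN·m per $
  silicon nitride: M = 0.941 MN·m per $
  polycarbonate: M = 0.581 MN·m per $
The maximum is for elm.

elm, M = 11.3 MN·m per $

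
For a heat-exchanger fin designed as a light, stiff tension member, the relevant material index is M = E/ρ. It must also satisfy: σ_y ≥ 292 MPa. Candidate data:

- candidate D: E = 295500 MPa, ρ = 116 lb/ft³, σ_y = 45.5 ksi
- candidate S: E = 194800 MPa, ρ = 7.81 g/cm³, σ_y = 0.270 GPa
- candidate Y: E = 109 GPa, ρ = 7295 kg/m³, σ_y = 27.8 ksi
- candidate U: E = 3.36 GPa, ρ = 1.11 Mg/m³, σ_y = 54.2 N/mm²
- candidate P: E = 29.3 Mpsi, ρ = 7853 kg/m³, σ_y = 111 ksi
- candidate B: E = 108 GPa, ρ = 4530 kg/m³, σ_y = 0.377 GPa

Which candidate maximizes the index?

candidate D

Screen on constraints: σ_y ≥ 292 MPa. Survivors: candidate D, candidate P, candidate B.
Normalizing units and computing the index:
  candidate D: E = 295.5 GPa, ρ = 1858 kg/m³
  candidate P: E = 202.0 GPa, ρ = 7853 kg/m³
  candidate B: E = 108.0 GPa, ρ = 4530 kg/m³
  candidate D: M = 159 MN·m/kg
  candidate P: M = 25.7 MN·m/kg
  candidate B: M = 23.8 MN·m/kg
Candidate D has the largest M.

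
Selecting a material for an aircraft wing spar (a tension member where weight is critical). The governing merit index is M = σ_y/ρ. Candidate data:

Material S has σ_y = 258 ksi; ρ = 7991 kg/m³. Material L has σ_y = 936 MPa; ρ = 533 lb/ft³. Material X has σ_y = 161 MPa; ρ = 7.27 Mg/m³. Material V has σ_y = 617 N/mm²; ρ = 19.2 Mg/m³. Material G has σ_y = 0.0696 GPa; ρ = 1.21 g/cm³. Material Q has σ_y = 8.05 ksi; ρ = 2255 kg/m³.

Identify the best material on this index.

material S

In SI units:
  material S: σ_y = 1779 MPa, ρ = 7991 kg/m³
  material L: σ_y = 936.0 MPa, ρ = 8538 kg/m³
  material X: σ_y = 161.0 MPa, ρ = 7270 kg/m³
  material V: σ_y = 617.0 MPa, ρ = 19200 kg/m³
  material G: σ_y = 69.60 MPa, ρ = 1210 kg/m³
  material Q: σ_y = 55.50 MPa, ρ = 2255 kg/m³
  material S: M = 223 kN·m/kg
  material L: M = 110 kN·m/kg
  material G: M = 57.5 kN·m/kg
  material V: M = 32.1 kN·m/kg
  material Q: M = 24.6 kN·m/kg
  material X: M = 22.1 kN·m/kg
Highest index: material S.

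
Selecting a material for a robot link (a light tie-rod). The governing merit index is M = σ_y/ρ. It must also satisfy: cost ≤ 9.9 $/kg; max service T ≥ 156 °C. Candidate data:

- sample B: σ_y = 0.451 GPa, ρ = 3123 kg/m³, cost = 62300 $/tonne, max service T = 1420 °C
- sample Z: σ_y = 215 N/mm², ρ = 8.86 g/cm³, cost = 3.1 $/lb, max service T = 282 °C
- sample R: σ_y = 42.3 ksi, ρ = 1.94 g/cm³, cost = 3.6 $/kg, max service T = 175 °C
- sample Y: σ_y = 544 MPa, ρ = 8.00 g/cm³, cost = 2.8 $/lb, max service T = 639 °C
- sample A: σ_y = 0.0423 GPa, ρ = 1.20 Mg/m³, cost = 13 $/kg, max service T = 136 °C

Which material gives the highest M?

sample R

Screen on constraints: cost ≤ 9.9 $/kg; max service T ≥ 156 °C. Survivors: sample Z, sample R, sample Y.
Normalizing units and computing the index:
  sample Z: σ_y = 215.0 MPa, ρ = 8860 kg/m³
  sample R: σ_y = 291.6 MPa, ρ = 1940 kg/m³
  sample Y: σ_y = 544.0 MPa, ρ = 8000 kg/m³
  sample R: M = 150 kN·m/kg
  sample Y: M = 68.0 kN·m/kg
  sample Z: M = 24.3 kN·m/kg
Sample R has the largest M.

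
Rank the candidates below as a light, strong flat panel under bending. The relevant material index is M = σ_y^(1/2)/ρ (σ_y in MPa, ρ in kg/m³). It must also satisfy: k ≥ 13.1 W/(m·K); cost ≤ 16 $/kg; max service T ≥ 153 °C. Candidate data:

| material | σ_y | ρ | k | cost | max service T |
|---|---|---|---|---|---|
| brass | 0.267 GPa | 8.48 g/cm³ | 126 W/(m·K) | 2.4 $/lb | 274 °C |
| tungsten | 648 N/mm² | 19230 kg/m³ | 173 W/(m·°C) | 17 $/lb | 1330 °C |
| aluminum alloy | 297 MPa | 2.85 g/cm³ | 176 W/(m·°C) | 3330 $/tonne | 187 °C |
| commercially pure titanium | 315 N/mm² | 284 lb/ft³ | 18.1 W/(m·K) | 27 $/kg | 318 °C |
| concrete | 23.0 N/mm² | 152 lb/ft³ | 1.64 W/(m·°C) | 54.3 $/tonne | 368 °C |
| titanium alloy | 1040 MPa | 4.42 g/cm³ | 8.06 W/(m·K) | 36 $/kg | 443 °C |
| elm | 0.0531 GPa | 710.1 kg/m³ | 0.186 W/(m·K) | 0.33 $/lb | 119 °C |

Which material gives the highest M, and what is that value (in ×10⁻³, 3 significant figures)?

aluminum alloy, M = 6.05×10⁻³

Screen on constraints: k ≥ 13.1 W/(m·K); cost ≤ 16 $/kg; max service T ≥ 153 °C. Survivors: brass, aluminum alloy.
Putting every candidate on a common basis:
  brass: σ_y = 267.0 MPa, ρ = 8480 kg/m³
  aluminum alloy: σ_y = 297.0 MPa, ρ = 2850 kg/m³
  aluminum alloy: M = 6.05×10⁻³
  brass: M = 1.93×10⁻³
Aluminum alloy has the largest M.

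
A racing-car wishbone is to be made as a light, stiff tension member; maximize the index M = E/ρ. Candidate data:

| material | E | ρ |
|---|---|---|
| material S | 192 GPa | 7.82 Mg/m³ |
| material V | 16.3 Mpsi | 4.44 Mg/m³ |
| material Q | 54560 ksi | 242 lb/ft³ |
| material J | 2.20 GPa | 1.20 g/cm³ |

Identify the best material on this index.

material Q

Normalizing units and computing the index:
  material S: E = 192.0 GPa, ρ = 7820 kg/m³
  material V: E = 112.4 GPa, ρ = 4440 kg/m³
  material Q: E = 376.2 GPa, ρ = 3876 kg/m³
  material J: E = 2.200 GPa, ρ = 1200 kg/m³
  material Q: M = 97.0 MN·m/kg
  material V: M = 25.3 MN·m/kg
  material S: M = 24.6 MN·m/kg
  material J: M = 1.83 MN·m/kg
Material Q ranks first.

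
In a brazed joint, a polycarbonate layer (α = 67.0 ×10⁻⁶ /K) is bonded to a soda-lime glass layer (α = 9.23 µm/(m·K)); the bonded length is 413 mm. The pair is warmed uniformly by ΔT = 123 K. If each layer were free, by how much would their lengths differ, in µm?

Δα = |67.0 − 9.23|×10⁻⁶/K = 57.8×10⁻⁶/K.
ΔL_mismatch = Δα·L·ΔT = 57.8×10⁻⁶ × 413.0 mm × 123.0 K = 2930 µm.

2930 µm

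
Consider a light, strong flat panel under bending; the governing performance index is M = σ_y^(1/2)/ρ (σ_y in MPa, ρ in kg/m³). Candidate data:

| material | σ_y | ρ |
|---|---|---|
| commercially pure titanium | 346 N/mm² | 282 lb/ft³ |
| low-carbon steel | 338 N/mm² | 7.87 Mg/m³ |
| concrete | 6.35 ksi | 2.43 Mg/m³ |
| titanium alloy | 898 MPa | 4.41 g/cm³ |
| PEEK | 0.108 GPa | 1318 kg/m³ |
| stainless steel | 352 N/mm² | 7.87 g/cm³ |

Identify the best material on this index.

PEEK

After converting to SI:
  commercially pure titanium: σ_y = 346.0 MPa, ρ = 4517 kg/m³
  low-carbon steel: σ_y = 338.0 MPa, ρ = 7870 kg/m³
  concrete: σ_y = 43.78 MPa, ρ = 2430 kg/m³
  titanium alloy: σ_y = 898.0 MPa, ρ = 4410 kg/m³
  PEEK: σ_y = 108.0 MPa, ρ = 1318 kg/m³
  stainless steel: σ_y = 352.0 MPa, ρ = 7870 kg/m³
  PEEK: M = 7.88×10⁻³
  titanium alloy: M = 6.80×10⁻³
  commercially pure titanium: M = 4.12×10⁻³
  concrete: M = 2.72×10⁻³
  stainless steel: M = 2.38×10⁻³
  low-carbon steel: M = 2.34×10⁻³
The maximum is for PEEK.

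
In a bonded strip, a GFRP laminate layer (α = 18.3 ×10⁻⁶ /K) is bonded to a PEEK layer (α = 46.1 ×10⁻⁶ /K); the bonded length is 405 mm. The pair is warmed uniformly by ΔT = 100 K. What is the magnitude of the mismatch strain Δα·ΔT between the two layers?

Δα = |18.3 − 46.1|×10⁻⁶/K = 27.8×10⁻⁶/K.
Mismatch strain = Δα·ΔT = 27.8×10⁻⁶ × 100.0 = 2.78×10⁻³.

2.78×10⁻³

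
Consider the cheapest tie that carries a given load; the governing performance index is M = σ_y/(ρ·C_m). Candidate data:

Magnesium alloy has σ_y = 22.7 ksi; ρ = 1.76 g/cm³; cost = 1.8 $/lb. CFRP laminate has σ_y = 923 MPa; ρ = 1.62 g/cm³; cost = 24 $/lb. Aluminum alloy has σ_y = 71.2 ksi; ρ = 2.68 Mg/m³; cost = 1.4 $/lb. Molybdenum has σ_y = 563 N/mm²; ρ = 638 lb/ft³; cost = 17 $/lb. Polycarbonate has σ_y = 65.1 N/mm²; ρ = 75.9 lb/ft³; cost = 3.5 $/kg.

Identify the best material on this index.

In SI units:
  magnesium alloy: σ_y = 156.5 MPa, ρ = 1760 kg/m³, cost = 3.968 $/kg
  CFRP laminate: σ_y = 923.0 MPa, ρ = 1620 kg/m³, cost = 52.91 $/kg
  aluminum alloy: σ_y = 490.9 MPa, ρ = 2680 kg/m³, cost = 3.086 $/kg
  molybdenum: σ_y = 563.0 MPa, ρ = 10220 kg/m³, cost = 37.48 $/kg
  polycarbonate: σ_y = 65.10 MPa, ρ = 1216 kg/m³, cost = 3.500 $/kg
  aluminum alloy: M = 59.3 kN·m per $
  magnesium alloy: M = 22.4 kN·m per $
  polycarbonate: M = 15.3 kN·m per $
  CFRP laminate: M = 10.8 kN·m per $
  molybdenum: M = 1.47 kN·m per $
The maximum is for aluminum alloy.

aluminum alloy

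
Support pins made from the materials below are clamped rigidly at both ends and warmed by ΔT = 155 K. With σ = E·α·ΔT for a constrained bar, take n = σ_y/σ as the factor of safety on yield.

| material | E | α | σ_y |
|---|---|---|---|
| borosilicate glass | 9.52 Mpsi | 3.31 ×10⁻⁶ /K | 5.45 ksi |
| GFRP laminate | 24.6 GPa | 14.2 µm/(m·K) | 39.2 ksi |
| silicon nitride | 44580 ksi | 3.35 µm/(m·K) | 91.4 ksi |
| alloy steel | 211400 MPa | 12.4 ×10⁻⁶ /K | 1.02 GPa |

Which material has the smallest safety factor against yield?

In consistent units (E in GPa, α in ×10⁻⁶/K, σ_y in MPa):
  borosilicate glass: E = 65.64, α = 3.31, σ_y = 37.58 → σ = 33.7 MPa, n = 1.12
  GFRP laminate: E = 24.60, α = 14.2, σ_y = 270.3 → σ = 54.1 MPa, n = 4.99
  silicon nitride: E = 307.4, α = 3.35, σ_y = 630.2 → σ = 160 MPa, n = 3.95
  alloy steel: E = 211.4, α = 12.4, σ_y = 1020 → σ = 406 MPa, n = 2.51
The minimum is borosilicate glass at n = 1.12.

borosilicate glass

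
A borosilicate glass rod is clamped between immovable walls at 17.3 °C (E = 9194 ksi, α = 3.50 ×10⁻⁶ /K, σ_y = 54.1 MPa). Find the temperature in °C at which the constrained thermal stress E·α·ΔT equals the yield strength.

261 °C

E = 9194 ksi = 63.39 GPa.
E·α·ΔT = 54.10 MPa ⇒ ΔT = 54.10 / (63.39×10³ × 3.50×10⁻⁶) = 243.8 K.
T = 17.3 + 243.8 = 261.1 °C.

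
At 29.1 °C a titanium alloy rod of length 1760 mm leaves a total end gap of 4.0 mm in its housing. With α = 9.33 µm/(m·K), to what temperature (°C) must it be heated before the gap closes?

α·L₀·ΔT = 4.0 mm ⇒ ΔT = 4.0 / (9.33×10⁻⁶ × 1760.0) = 243.6 K.
T = 29.1 + 243.6 = 272.7 °C.

273 °C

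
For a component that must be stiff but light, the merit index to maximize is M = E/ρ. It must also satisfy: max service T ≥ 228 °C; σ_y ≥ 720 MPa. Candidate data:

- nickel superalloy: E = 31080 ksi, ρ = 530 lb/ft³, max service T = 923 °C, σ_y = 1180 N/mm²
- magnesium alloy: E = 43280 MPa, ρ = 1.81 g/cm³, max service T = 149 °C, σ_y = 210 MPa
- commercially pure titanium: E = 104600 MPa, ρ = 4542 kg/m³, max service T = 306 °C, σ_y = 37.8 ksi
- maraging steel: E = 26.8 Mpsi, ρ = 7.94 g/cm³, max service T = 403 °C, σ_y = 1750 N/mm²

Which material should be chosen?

Screen on constraints: max service T ≥ 228 °C; σ_y ≥ 720 MPa. Survivors: nickel superalloy, maraging steel.
Convert each candidate to consistent units, then evaluate M:
  nickel superalloy: E = 214.3 GPa, ρ = 8490 kg/m³
  maraging steel: E = 184.8 GPa, ρ = 7940 kg/m³
  nickel superalloy: M = 25.2 MN·m/kg
  maraging steel: M = 23.3 MN·m/kg
Highest index: nickel superalloy.

nickel superalloy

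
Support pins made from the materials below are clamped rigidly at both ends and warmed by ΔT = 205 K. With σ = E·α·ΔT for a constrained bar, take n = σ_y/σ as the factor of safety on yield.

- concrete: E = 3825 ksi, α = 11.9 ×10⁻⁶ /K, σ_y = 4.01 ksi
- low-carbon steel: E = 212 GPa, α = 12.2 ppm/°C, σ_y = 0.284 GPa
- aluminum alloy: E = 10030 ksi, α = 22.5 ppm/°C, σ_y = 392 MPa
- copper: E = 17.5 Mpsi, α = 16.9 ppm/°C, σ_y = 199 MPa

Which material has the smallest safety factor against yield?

concrete

With everything in SI (GPa, ×10⁻⁶/K, MPa):
  concrete: E = 26.37, α = 11.9, σ_y = 27.65 → σ = 64.3 MPa, n = 0.430
  low-carbon steel: E = 212.0, α = 12.2, σ_y = 284.0 → σ = 530 MPa, n = 0.536
  aluminum alloy: E = 69.15, α = 22.5, σ_y = 392.0 → σ = 319 MPa, n = 1.23
  copper: E = 120.7, α = 16.9, σ_y = 199.0 → σ = 418 MPa, n = 0.476
Concrete has the lowest safety factor, n = 0.430.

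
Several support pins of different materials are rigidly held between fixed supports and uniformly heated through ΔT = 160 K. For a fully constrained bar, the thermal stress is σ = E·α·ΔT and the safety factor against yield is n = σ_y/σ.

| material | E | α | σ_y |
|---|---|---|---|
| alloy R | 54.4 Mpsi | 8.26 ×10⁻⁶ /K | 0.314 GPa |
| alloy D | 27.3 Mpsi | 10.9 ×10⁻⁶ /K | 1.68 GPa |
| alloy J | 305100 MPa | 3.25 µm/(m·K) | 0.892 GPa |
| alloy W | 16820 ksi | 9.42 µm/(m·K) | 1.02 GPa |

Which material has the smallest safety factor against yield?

alloy R

In consistent units (E in GPa, α in ×10⁻⁶/K, σ_y in MPa):
  alloy R: E = 375.1, α = 8.26, σ_y = 314.0 → σ = 496 MPa, n = 0.633
  alloy D: E = 188.2, α = 10.9, σ_y = 1680 → σ = 328 MPa, n = 5.12
  alloy J: E = 305.1, α = 3.25, σ_y = 892.0 → σ = 159 MPa, n = 5.62
  alloy W: E = 116.0, α = 9.42, σ_y = 1020 → σ = 175 MPa, n = 5.84
Alloy R has the lowest safety factor, n = 0.633.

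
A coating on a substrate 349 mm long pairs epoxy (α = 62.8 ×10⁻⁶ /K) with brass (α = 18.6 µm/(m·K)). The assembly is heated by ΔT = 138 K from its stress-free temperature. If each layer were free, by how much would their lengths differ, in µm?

Δα = |62.8 − 18.6|×10⁻⁶/K = 44.2×10⁻⁶/K.
ΔL_mismatch = Δα·L·ΔT = 44.2×10⁻⁶ × 349.0 mm × 138.0 K = 2130 µm.

2130 µm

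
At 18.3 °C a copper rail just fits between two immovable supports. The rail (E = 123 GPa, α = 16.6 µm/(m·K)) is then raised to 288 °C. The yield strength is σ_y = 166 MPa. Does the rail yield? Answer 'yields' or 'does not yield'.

yields

ΔT = 269.7 K. Constrained thermal stress σ = E·α·ΔT = 123.0×10³ MPa × 16.6×10⁻⁶ × 269.7 = 551 MPa (compressive).
Compare to σ_y = 166 MPa: σ ≥ σ_y, so it yields.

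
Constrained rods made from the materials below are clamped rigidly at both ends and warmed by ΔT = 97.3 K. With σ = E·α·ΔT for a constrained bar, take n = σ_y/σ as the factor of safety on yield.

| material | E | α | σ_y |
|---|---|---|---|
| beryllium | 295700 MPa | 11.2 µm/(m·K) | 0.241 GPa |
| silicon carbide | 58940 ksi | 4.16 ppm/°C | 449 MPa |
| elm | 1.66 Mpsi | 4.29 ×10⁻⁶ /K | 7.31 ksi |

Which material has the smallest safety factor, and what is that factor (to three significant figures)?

beryllium, n = 0.748

Per material, after unit conversion:
  beryllium: E = 295.7, α = 11.2, σ_y = 241.0 → σ = 322 MPa, n = 0.748
  silicon carbide: E = 406.4, α = 4.16, σ_y = 449.0 → σ = 164 MPa, n = 2.73
  elm: E = 11.45, α = 4.29, σ_y = 50.40 → σ = 4.78 MPa, n = 10.5
The minimum is beryllium at n = 0.748.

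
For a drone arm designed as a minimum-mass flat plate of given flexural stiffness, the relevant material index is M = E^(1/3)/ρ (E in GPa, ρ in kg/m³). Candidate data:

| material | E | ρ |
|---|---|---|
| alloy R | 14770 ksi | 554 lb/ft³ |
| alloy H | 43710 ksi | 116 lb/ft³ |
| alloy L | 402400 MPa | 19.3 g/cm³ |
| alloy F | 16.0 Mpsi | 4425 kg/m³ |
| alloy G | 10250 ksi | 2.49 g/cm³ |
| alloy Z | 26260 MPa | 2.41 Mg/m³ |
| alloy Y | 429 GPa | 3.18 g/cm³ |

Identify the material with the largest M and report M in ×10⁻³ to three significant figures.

After converting to SI:
  alloy R: E = 101.8 GPa, ρ = 8874 kg/m³
  alloy H: E = 301.4 GPa, ρ = 1858 kg/m³
  alloy L: E = 402.4 GPa, ρ = 19300 kg/m³
  alloy F: E = 110.3 GPa, ρ = 4425 kg/m³
  alloy G: E = 70.67 GPa, ρ = 2490 kg/m³
  alloy Z: E = 26.26 GPa, ρ = 2410 kg/m³
  alloy Y: E = 429.0 GPa, ρ = 3180 kg/m³
  alloy H: M = 3.61×10⁻³
  alloy Y: M = 2.37×10⁻³
  alloy G: M = 1.66×10⁻³
  alloy Z: M = 1.23×10⁻³
  alloy F: M = 1.08×10⁻³
  alloy R: M = 0.526×10⁻³
  alloy L: M = 0.383×10⁻³
Alloy H has the largest M.

alloy H, M = 3.61×10⁻³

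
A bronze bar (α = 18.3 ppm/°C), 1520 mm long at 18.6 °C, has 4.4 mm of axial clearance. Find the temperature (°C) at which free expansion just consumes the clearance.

α·L₀·ΔT = 4.4 mm ⇒ ΔT = 4.4 / (18.3×10⁻⁶ × 1520.0) = 158.2 K.
T = 18.6 + 158.2 = 176.8 °C.

177 °C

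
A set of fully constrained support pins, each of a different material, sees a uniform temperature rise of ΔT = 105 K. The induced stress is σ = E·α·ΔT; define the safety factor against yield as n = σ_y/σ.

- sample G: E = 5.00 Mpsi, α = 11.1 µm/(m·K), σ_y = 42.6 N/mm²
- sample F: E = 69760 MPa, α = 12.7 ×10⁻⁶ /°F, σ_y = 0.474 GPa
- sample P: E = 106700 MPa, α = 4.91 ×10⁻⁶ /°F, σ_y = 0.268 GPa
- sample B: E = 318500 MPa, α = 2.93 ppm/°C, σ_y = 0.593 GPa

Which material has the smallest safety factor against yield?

sample G

With everything in SI (GPa, ×10⁻⁶/K, MPa):
  sample G: E = 34.47, α = 11.1, σ_y = 42.60 → σ = 40.2 MPa, n = 1.06
  sample F: E = 69.76, α = 22.9, σ_y = 474.0 → σ = 167 MPa, n = 2.83
  sample P: E = 106.7, α = 8.84, σ_y = 268.0 → σ = 99.0 MPa, n = 2.71
  sample B: E = 318.5, α = 2.93, σ_y = 593.0 → σ = 98.0 MPa, n = 6.05
Sample G has the lowest safety factor, n = 1.06.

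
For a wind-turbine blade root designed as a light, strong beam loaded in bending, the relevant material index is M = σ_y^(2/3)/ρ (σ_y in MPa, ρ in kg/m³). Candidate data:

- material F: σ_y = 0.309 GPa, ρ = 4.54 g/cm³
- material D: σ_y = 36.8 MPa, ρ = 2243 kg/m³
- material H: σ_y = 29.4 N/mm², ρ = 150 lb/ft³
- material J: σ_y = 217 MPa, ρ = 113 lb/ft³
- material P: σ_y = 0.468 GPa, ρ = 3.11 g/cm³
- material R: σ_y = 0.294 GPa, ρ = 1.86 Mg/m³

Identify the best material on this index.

Putting every candidate on a common basis:
  material F: σ_y = 309.0 MPa, ρ = 4540 kg/m³
  material D: σ_y = 36.80 MPa, ρ = 2243 kg/m³
  material H: σ_y = 29.40 MPa, ρ = 2403 kg/m³
  material J: σ_y = 217.0 MPa, ρ = 1810 kg/m³
  material P: σ_y = 468.0 MPa, ρ = 3110 kg/m³
  material R: σ_y = 294.0 MPa, ρ = 1860 kg/m³
  material R: M = 23.8×10⁻³
  material J: M = 19.9×10⁻³
  material P: M = 19.4×10⁻³
  material F: M = 10.1×10⁻³
  material D: M = 4.93×10⁻³
  material H: M = 3.96×10⁻³
The maximum is for material R.

material R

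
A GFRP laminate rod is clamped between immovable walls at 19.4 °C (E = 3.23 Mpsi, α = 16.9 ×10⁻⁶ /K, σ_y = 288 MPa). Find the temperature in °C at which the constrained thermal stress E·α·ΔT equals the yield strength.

785 °C

E = 3.23 Mpsi = 22.27 GPa.
E·α·ΔT = 288.0 MPa ⇒ ΔT = 288.0 / (22.27×10³ × 16.9×10⁻⁶) = 765.2 K.
T = 19.4 + 765.2 = 784.6 °C.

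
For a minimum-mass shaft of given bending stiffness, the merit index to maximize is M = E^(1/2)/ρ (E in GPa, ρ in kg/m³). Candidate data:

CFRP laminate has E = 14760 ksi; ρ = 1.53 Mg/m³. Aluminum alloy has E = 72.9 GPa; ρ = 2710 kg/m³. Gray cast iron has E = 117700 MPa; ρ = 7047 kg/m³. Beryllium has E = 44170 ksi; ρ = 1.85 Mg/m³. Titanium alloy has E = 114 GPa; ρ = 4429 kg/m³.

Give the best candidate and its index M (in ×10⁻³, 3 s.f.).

beryllium, M = 9.43×10⁻³

Normalizing units and computing the index:
  CFRP laminate: E = 101.8 GPa, ρ = 1530 kg/m³
  aluminum alloy: E = 72.90 GPa, ρ = 2710 kg/m³
  gray cast iron: E = 117.7 GPa, ρ = 7047 kg/m³
  beryllium: E = 304.5 GPa, ρ = 1850 kg/m³
  titanium alloy: E = 114.0 GPa, ρ = 4429 kg/m³
  beryllium: M = 9.43×10⁻³
  CFRP laminate: M = 6.59×10⁻³
  aluminum alloy: M = 3.15×10⁻³
  titanium alloy: M = 2.41×10⁻³
  gray cast iron: M = 1.54×10⁻³
Beryllium has the largest M.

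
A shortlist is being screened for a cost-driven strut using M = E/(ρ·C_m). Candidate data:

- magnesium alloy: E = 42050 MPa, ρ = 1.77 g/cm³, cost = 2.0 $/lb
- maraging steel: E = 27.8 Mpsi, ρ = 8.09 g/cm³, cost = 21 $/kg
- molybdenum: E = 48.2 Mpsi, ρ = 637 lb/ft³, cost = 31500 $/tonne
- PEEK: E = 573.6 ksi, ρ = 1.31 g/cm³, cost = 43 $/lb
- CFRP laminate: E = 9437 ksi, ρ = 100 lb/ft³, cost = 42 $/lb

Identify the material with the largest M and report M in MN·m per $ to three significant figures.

magnesium alloy, M = 5.39 MN·m per $

Putting every candidate on a common basis:
  magnesium alloy: E = 42.05 GPa, ρ = 1770 kg/m³, cost = 4.409 $/kg
  maraging steel: E = 191.7 GPa, ρ = 8090 kg/m³, cost = 21.00 $/kg
  molybdenum: E = 332.3 GPa, ρ = 10200 kg/m³, cost = 31.50 $/kg
  PEEK: E = 3.955 GPa, ρ = 1310 kg/m³, cost = 94.80 $/kg
  CFRP laminate: E = 65.07 GPa, ρ = 1602 kg/m³, cost = 92.59 $/kg
  magnesium alloy: M = 5.39 MN·m per $
  maraging steel: M = 1.13 MN·m per $
  molybdenum: M = 1.03 MN·m per $
  CFRP laminate: M = 0.439 MN·m per $
  PEEK: M = 0.0318 MN·m per $
Magnesium alloy ranks first.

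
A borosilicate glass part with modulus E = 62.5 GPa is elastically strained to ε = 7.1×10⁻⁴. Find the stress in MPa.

44.4 MPa

σ = E·ε = 62500 MPa × 7.1×10⁻⁴ = 44.4 MPa.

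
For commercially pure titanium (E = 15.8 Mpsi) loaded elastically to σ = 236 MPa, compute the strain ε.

E = 15.8 Mpsi = 108.9 GPa = 108900 MPa.
ε = σ/E = 236 / 108900 = 2.17×10⁻³.

2.17×10⁻³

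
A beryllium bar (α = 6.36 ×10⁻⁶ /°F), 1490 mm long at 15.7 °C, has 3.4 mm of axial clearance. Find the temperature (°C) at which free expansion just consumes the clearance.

α = 6.36×10⁻⁶/°F × 9/5 = 11.4×10⁻⁶/K.
α·L₀·ΔT = 3.4 mm ⇒ ΔT = 3.4 / (11.4×10⁻⁶ × 1490.0) = 199.3 K.
T = 15.7 + 199.3 = 215.0 °C.

215 °C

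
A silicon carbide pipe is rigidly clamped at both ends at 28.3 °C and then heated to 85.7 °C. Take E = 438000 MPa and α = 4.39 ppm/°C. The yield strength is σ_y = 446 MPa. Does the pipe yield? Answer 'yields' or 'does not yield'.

E = 438000 MPa = 438.0 GPa.
ΔT = 57.40 K. Constrained thermal stress σ = E·α·ΔT = 438.0×10³ MPa × 4.39×10⁻⁶ × 57.40 = 110 MPa (compressive).
Compare to σ_y = 446 MPa: σ < σ_y, so it does not yield.

does not yield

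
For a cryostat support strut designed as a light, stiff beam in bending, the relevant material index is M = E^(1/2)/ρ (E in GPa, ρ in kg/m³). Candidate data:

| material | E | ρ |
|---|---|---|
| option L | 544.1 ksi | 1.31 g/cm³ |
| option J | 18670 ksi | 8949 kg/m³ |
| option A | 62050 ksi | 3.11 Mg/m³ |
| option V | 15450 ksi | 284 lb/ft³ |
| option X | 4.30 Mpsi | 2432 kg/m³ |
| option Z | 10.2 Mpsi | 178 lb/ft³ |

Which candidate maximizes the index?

Convert each candidate to consistent units, then evaluate M:
  option L: E = 3.751 GPa, ρ = 1310 kg/m³
  option J: E = 128.7 GPa, ρ = 8949 kg/m³
  option A: E = 427.8 GPa, ρ = 3110 kg/m³
  option V: E = 106.5 GPa, ρ = 4549 kg/m³
  option X: E = 29.65 GPa, ρ = 2432 kg/m³
  option Z: E = 70.33 GPa, ρ = 2851 kg/m³
  option A: M = 6.65×10⁻³
  option Z: M = 2.94×10⁻³
  option V: M = 2.27×10⁻³
  option X: M = 2.24×10⁻³
  option L: M = 1.48×10⁻³
  option J: M = 1.27×10⁻³
Option A has the largest M.

option A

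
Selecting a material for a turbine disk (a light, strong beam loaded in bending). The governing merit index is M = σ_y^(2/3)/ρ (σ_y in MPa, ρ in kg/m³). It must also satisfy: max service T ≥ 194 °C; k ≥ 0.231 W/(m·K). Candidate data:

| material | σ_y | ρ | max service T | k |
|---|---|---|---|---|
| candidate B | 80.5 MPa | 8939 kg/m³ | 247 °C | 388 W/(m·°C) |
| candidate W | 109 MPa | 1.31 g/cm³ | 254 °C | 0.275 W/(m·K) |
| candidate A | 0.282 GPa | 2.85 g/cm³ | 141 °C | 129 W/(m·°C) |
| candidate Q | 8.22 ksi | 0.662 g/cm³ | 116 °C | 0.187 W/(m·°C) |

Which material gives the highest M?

Screen on constraints: max service T ≥ 194 °C; k ≥ 0.231 W/(m·K). Survivors: candidate B, candidate W.
After converting to SI:
  candidate B: σ_y = 80.50 MPa, ρ = 8939 kg/m³
  candidate W: σ_y = 109.0 MPa, ρ = 1310 kg/m³
  candidate W: M = 17.4×10⁻³
  candidate B: M = 2.09×10⁻³
Candidate W ranks first.

candidate W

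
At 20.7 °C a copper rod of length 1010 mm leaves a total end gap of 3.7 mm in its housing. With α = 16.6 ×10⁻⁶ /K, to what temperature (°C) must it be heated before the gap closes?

241 °C

α·L₀·ΔT = 3.7 mm ⇒ ΔT = 3.7 / (16.6×10⁻⁶ × 1010.0) = 220.7 K.
T = 20.7 + 220.7 = 241.4 °C.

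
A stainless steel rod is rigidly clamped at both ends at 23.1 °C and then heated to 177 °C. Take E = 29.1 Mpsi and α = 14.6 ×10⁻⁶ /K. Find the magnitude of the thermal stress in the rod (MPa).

451 MPa

E = 29.1 Mpsi = 200.6 GPa.
ΔT = 153.9 K. Constrained thermal stress σ = E·α·ΔT = 200.6×10³ MPa × 14.6×10⁻⁶ × 153.9 = 451 MPa (compressive).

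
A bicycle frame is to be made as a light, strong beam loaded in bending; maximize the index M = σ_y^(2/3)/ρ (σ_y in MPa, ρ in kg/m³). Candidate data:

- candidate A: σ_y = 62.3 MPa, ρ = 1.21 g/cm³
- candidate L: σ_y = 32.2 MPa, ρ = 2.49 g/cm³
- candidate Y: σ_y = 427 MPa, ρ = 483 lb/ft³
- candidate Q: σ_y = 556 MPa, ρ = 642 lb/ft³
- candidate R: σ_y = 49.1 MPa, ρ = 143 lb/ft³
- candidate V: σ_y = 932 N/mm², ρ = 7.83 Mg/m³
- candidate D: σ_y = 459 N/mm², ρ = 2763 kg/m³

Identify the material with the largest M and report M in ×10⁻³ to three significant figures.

candidate D, M = 21.5×10⁻³

In SI units:
  candidate A: σ_y = 62.30 MPa, ρ = 1210 kg/m³
  candidate L: σ_y = 32.20 MPa, ρ = 2490 kg/m³
  candidate Y: σ_y = 427.0 MPa, ρ = 7737 kg/m³
  candidate Q: σ_y = 556.0 MPa, ρ = 10280 kg/m³
  candidate R: σ_y = 49.10 MPa, ρ = 2291 kg/m³
  candidate V: σ_y = 932.0 MPa, ρ = 7830 kg/m³
  candidate D: σ_y = 459.0 MPa, ρ = 2763 kg/m³
  candidate D: M = 21.5×10⁻³
  candidate A: M = 13.0×10⁻³
  candidate V: M = 12.2×10⁻³
  candidate Y: M = 7.33×10⁻³
  candidate Q: M = 6.57×10⁻³
  candidate R: M = 5.85×10⁻³
  candidate L: M = 4.06×10⁻³
Highest index: candidate D.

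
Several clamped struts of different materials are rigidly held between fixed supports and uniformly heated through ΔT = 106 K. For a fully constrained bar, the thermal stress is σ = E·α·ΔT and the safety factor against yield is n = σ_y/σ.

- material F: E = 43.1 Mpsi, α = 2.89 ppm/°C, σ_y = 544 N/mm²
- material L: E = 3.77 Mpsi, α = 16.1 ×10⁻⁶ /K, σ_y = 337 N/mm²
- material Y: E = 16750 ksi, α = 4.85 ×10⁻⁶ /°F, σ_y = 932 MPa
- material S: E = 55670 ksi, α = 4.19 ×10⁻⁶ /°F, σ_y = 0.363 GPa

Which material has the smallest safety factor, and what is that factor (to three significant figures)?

material S, n = 1.18

Per material, after unit conversion:
  material F: E = 297.2, α = 2.89, σ_y = 544.0 → σ = 91.0 MPa, n = 5.98
  material L: E = 25.99, α = 16.1, σ_y = 337.0 → σ = 44.4 MPa, n = 7.60
  material Y: E = 115.5, α = 8.73, σ_y = 932.0 → σ = 107 MPa, n = 8.72
  material S: E = 383.8, α = 7.54, σ_y = 363.0 → σ = 307 MPa, n = 1.18
The minimum is material S at n = 1.18.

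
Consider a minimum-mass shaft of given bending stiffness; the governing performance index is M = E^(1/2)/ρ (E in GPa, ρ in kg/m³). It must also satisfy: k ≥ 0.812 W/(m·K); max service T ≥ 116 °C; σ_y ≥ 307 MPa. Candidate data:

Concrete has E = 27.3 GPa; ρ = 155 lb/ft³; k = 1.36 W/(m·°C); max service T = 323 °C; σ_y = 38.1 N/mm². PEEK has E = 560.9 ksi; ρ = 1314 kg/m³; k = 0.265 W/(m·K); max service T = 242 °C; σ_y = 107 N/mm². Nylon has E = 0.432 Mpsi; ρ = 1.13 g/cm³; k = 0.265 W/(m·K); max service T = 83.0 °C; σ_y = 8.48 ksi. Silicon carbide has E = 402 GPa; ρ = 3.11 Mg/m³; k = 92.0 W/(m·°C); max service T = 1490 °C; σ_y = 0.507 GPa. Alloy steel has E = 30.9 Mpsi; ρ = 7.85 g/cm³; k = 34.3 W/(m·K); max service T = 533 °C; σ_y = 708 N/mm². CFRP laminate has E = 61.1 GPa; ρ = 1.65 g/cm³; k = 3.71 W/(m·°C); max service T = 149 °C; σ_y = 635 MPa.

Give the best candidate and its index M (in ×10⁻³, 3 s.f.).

Screen on constraints: k ≥ 0.812 W/(m·K); max service T ≥ 116 °C; σ_y ≥ 307 MPa. Survivors: silicon carbide, alloy steel, CFRP laminate.
Convert each candidate to consistent units, then evaluate M:
  silicon carbide: E = 402.0 GPa, ρ = 3110 kg/m³
  alloy steel: E = 213.0 GPa, ρ = 7850 kg/m³
  CFRP laminate: E = 61.10 GPa, ρ = 1650 kg/m³
  silicon carbide: M = 6.45×10⁻³
  CFRP laminate: M = 4.74×10⁻³
  alloy steel: M = 1.86×10⁻³
Silicon carbide ranks first.

silicon carbide, M = 6.45×10⁻³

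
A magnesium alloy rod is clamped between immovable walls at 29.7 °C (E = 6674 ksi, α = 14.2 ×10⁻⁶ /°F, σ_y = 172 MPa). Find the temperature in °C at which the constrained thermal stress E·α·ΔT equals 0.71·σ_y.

134 °C

E = 6674 ksi = 46.02 GPa.
α = 14.2×10⁻⁶/°F × 9/5 = 25.6×10⁻⁶/K.
E·α·ΔT = 122.1 MPa ⇒ ΔT = 122.1 / (46.02×10³ × 25.6×10⁻⁶) = 103.8 K.
T = 29.7 + 103.8 = 133.5 °C.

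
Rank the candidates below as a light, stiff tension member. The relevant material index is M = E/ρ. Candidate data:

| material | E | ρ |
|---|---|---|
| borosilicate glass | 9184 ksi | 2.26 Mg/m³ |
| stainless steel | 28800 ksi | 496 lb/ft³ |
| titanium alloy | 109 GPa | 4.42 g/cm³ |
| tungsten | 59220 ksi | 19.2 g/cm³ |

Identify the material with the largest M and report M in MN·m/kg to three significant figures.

After converting to SI:
  borosilicate glass: E = 63.32 GPa, ρ = 2260 kg/m³
  stainless steel: E = 198.6 GPa, ρ = 7945 kg/m³
  titanium alloy: E = 109.0 GPa, ρ = 4420 kg/m³
  tungsten: E = 408.3 GPa, ρ = 19200 kg/m³
  borosilicate glass: M = 28.0 MN·m/kg
  stainless steel: M = 25.0 MN·m/kg
  titanium alloy: M = 24.7 MN·m/kg
  tungsten: M = 21.3 MN·m/kg
Borosilicate glass ranks first.

borosilicate glass, M = 28.0 MN·m/kg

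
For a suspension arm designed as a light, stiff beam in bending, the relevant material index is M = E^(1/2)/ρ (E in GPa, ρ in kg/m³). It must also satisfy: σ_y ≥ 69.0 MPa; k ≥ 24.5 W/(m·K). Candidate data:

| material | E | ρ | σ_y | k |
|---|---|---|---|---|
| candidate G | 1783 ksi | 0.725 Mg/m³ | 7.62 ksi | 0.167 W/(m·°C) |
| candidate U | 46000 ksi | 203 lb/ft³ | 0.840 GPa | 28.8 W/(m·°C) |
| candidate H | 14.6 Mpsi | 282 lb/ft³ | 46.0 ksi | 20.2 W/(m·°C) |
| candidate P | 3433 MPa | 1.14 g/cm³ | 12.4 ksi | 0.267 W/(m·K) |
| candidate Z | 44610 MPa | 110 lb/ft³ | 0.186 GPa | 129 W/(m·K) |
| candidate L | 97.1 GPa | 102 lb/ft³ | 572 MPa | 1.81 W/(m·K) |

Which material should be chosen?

candidate U

Screen on constraints: σ_y ≥ 69.0 MPa; k ≥ 24.5 W/(m·K). Survivors: candidate U, candidate Z.
Convert each candidate to consistent units, then evaluate M:
  candidate U: E = 317.2 GPa, ρ = 3252 kg/m³
  candidate Z: E = 44.61 GPa, ρ = 1762 kg/m³
  candidate U: M = 5.48×10⁻³
  candidate Z: M = 3.79×10⁻³
The maximum is for candidate U.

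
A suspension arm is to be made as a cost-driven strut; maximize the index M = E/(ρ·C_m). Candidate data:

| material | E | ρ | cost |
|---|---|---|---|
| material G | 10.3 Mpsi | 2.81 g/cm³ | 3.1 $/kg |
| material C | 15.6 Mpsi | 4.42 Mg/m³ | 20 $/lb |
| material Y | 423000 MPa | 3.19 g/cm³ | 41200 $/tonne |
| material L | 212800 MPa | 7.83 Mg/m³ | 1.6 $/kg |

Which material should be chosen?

Putting every candidate on a common basis:
  material G: E = 71.02 GPa, ρ = 2810 kg/m³, cost = 3.100 $/kg
  material C: E = 107.6 GPa, ρ = 4420 kg/m³, cost = 44.09 $/kg
  material Y: E = 423.0 GPa, ρ = 3190 kg/m³, cost = 41.20 $/kg
  material L: E = 212.8 GPa, ρ = 7830 kg/m³, cost = 1.600 $/kg
  material L: M = 17.0 MN·m per $
  material G: M = 8.15 MN·m per $
  material Y: M = 3.22 MN·m per $
  material C: M = 0.552 MN·m per $
Material L has the largest M.

material L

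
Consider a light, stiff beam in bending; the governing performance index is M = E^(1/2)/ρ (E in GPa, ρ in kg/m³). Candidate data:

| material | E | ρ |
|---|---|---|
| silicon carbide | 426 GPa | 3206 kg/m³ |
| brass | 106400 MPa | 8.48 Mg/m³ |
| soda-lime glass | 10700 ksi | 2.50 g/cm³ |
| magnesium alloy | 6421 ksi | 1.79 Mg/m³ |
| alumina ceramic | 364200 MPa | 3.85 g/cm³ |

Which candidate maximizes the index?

Putting every candidate on a common basis:
  silicon carbide: E = 426.0 GPa, ρ = 3206 kg/m³
  brass: E = 106.4 GPa, ρ = 8480 kg/m³
  soda-lime glass: E = 73.77 GPa, ρ = 2500 kg/m³
  magnesium alloy: E = 44.27 GPa, ρ = 1790 kg/m³
  alumina ceramic: E = 364.2 GPa, ρ = 3850 kg/m³
  silicon carbide: M = 6.44×10⁻³
  alumina ceramic: M = 4.96×10⁻³
  magnesium alloy: M = 3.72×10⁻³
  soda-lime glass: M = 3.44×10⁻³
  brass: M = 1.22×10⁻³
The maximum is for silicon carbide.

silicon carbide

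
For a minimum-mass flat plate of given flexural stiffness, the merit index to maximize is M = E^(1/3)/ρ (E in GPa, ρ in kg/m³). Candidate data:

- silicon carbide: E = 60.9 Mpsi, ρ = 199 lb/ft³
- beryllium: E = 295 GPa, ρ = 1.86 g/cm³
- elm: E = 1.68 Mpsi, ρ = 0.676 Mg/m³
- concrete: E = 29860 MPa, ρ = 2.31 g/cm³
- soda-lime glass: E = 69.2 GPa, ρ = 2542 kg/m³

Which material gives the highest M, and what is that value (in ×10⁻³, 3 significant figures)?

beryllium, M = 3.58×10⁻³

Normalizing units and computing the index:
  silicon carbide: E = 419.9 GPa, ρ = 3188 kg/m³
  beryllium: E = 295.0 GPa, ρ = 1860 kg/m³
  elm: E = 11.58 GPa, ρ = 676.0 kg/m³
  concrete: E = 29.86 GPa, ρ = 2310 kg/m³
  soda-lime glass: E = 69.20 GPa, ρ = 2542 kg/m³
  beryllium: M = 3.58×10⁻³
  elm: M = 3.35×10⁻³
  silicon carbide: M = 2.35×10⁻³
  soda-lime glass: M = 1.62×10⁻³
  concrete: M = 1.34×10⁻³
Beryllium has the largest M.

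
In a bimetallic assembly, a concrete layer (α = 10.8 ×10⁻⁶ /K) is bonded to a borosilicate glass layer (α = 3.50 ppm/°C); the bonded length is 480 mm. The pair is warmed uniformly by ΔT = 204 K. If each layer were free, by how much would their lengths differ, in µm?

715 µm

Δα = |10.8 − 3.50|×10⁻⁶/K = 7.30×10⁻⁶/K.
ΔL_mismatch = Δα·L·ΔT = 7.30×10⁻⁶ × 480.0 mm × 204.0 K = 715 µm.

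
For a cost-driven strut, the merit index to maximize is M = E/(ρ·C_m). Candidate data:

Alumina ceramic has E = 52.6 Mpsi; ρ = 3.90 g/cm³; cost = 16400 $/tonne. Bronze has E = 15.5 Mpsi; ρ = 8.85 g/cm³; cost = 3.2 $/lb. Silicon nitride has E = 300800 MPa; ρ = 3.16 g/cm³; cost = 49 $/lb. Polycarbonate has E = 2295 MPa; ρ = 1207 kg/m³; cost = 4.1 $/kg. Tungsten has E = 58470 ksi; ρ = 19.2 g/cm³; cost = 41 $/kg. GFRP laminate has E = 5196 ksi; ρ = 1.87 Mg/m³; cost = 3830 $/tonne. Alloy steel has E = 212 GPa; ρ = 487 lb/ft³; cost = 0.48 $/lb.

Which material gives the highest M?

After converting to SI:
  alumina ceramic: E = 362.7 GPa, ρ = 3900 kg/m³, cost = 16.40 $/kg
  bronze: E = 106.9 GPa, ρ = 8850 kg/m³, cost = 7.055 $/kg
  silicon nitride: E = 300.8 GPa, ρ = 3160 kg/m³, cost = 108.0 $/kg
  polycarbonate: E = 2.295 GPa, ρ = 1207 kg/m³, cost = 4.100 $/kg
  tungsten: E = 403.1 GPa, ρ = 19200 kg/m³, cost = 41.00 $/kg
  GFRP laminate: E = 35.83 GPa, ρ = 1870 kg/m³, cost = 3.830 $/kg
  alloy steel: E = 212.0 GPa, ρ = 7801 kg/m³, cost = 1.058 $/kg
  alloy steel: M = 25.7 MN·m per $
  alumina ceramic: M = 5.67 MN·m per $
  GFRP laminate: M = 5.00 MN·m per $
  bronze: M = 1.71 MN·m per $
  silicon nitride: M = 0.881 MN·m per $
  tungsten: M = 0.512 MN·m per $
  polycarbonate: M = 0.464 MN·m per $
Alloy steel ranks first.

alloy steel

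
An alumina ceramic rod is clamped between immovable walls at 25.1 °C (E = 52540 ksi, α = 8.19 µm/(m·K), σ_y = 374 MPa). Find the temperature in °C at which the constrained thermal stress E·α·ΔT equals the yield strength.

151 °C

E = 52540 ksi = 362.3 GPa.
E·α·ΔT = 374.0 MPa ⇒ ΔT = 374.0 / (362.3×10³ × 8.19×10⁻⁶) = 126.1 K.
T = 25.1 + 126.1 = 151.2 °C.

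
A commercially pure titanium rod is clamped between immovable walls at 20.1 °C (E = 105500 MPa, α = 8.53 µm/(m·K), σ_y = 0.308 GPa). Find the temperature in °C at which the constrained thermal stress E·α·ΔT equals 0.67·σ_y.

249 °C

E = 105500 MPa = 105.5 GPa.
σ_y = 0.308 GPa = 308.0 MPa.
E·α·ΔT = 206.4 MPa ⇒ ΔT = 206.4 / (105.5×10³ × 8.53×10⁻⁶) = 229.3 K.
T = 20.1 + 229.3 = 249.4 °C.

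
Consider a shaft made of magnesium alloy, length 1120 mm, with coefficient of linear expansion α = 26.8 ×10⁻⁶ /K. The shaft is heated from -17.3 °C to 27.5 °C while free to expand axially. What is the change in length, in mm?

ΔT = 27.5 − (-17.3) = 44.80 K.
ΔL = α·L₀·ΔT = 26.8×10⁻⁶ × 1120 mm × 44.80 K = 1.34 mm.

1.34 mm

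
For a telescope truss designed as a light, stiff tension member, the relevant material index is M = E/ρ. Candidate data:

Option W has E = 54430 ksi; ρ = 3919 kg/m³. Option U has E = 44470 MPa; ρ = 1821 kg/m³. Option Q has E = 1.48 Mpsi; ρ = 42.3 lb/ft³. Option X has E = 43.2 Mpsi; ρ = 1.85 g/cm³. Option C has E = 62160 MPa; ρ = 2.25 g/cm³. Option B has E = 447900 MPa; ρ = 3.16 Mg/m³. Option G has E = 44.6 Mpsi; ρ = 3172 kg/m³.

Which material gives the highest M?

After converting to SI:
  option W: E = 375.3 GPa, ρ = 3919 kg/m³
  option U: E = 44.47 GPa, ρ = 1821 kg/m³
  option Q: E = 10.20 GPa, ρ = 677.6 kg/m³
  option X: E = 297.9 GPa, ρ = 1850 kg/m³
  option C: E = 62.16 GPa, ρ = 2250 kg/m³
  option B: E = 447.9 GPa, ρ = 3160 kg/m³
  option G: E = 307.5 GPa, ρ = 3172 kg/m³
  option X: M = 161 MN·m/kg
  option B: M = 142 MN·m/kg
  option G: M = 96.9 MN·m/kg
  option W: M = 95.8 MN·m/kg
  option C: M = 27.6 MN·m/kg
  option U: M = 24.4 MN·m/kg
  option Q: M = 15.1 MN·m/kg
Highest index: option X.

option X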